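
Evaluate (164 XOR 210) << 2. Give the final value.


Step 1: 164 ^ 210 = 118
Step 2: 118 << 2 = 472

472


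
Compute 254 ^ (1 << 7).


254 ^ (1 << 7) = 254 ^ 128 = 126

126


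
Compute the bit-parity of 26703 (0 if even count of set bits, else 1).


0b110100001001111 has 8 ones => parity 0

0


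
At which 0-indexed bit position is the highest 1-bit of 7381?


0b1110011010101. Highest set bit at position 12

12


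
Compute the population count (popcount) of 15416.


0b11110000111000 has 7 set bits

7


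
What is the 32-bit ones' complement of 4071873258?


4071873258 ^ 4294967295 = 223094037

223094037


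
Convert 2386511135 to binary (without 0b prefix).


2386511135 = 10001110001111110100010100011111 in binary

10001110001111110100010100011111


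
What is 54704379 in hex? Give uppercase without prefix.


54704379 = 342B8FB hex

342B8FB


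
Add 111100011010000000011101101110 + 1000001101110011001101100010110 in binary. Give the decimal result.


111100011010000000011101101110 + 1000001101110011001101100010110 = 1111110001000011010001010000100 = 2116133508

2116133508


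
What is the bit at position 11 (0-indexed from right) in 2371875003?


0b10001101010111111111000010111011, position 11 = 0

0


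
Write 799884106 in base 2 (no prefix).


799884106 = 101111101011010100001101001010 in binary

101111101011010100001101001010


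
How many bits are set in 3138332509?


0b10111011000011110010011101011101 has 19 set bits

19


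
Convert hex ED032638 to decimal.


ED032638 hex = 3976406584 decimal

3976406584


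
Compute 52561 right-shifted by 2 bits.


0b1100110101010001 >> 2 = 0b11001101010100 = 13140

13140


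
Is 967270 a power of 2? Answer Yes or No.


0b11101100001001100110. Multiple bits set => No

No


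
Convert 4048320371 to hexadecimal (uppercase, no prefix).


4048320371 = F14C7773 hex

F14C7773


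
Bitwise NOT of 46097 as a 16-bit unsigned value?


~0b1011010000010001 = 0b100101111101110 = 19438 (16-bit unsigned)

19438


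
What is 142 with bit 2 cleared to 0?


142 & ~(1 << 2) = 138

138


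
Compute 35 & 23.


0b100011 & 0b10111 = 0b11 = 3

3


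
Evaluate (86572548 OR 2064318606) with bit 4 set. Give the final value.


Step 1: 86572548 | 2064318606 = 2133589646
Step 2: 2133589646 | (1 << 4) = 2133589646 | 16 = 2133589662

2133589662


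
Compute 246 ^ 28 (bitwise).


0b11110110 ^ 0b11100 = 0b11101010 = 234

234


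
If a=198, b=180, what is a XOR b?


198 ^ 180 = 114

114


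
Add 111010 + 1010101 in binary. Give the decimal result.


111010 + 1010101 = 10001111 = 143

143


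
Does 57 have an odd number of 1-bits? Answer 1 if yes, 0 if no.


0b111001 has 4 ones => parity 0

0


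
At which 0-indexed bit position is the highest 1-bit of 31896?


0b111110010011000. Highest set bit at position 14

14


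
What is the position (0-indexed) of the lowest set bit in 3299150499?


0b11000100101001010000101010100011. Lowest set bit at position 0

0


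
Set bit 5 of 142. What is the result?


142 | (1 << 5) = 142 | 32 = 174

174


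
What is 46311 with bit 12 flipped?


46311 ^ (1 << 12) = 46311 ^ 4096 = 42215

42215


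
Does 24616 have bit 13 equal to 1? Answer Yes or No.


0b110000000101000, bit 13 = 1. Yes

Yes


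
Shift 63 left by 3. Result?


0b111111 << 3 = 0b111111000 = 504

504


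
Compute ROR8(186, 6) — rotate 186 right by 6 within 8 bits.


Rotate 0b10111010 right by 6 (8-bit) = 0b11101010 = 234

234


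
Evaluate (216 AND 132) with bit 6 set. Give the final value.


Step 1: 216 & 132 = 128
Step 2: 128 | (1 << 6) = 128 | 64 = 192

192


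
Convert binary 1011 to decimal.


1011 in decimal = 11

11


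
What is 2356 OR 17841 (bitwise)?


0b100100110100 | 0b100010110110001 = 0b100110110110101 = 19893

19893


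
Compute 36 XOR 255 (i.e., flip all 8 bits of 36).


36 ^ 255 = 219

219


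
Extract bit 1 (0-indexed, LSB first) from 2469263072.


0b10010011001011011111011011100000, position 1 = 0

0


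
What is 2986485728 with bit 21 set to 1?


2986485728 | (1 << 21) = 2986485728 | 2097152 = 2988582880

2988582880


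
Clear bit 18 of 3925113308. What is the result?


3925113308 & ~(1 << 18) = 3924851164

3924851164


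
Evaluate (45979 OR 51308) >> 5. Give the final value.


Step 1: 45979 | 51308 = 64511
Step 2: 64511 >> 5 = 2015

2015


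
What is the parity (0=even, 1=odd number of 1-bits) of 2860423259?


0b10101010011111101001100001011011 has 18 ones => parity 0

0


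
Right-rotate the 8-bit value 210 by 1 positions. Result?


Rotate 0b11010010 right by 1 (8-bit) = 0b1101001 = 105

105


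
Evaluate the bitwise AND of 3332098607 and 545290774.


0b11000110100110111100101000101111 & 0b100000100000000111101000010110 = 0b100000000100101000000110 = 8407558

8407558


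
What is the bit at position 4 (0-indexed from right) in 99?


0b1100011, position 4 = 0

0


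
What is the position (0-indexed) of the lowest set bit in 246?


0b11110110. Lowest set bit at position 1

1


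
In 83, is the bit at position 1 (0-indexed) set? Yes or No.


0b1010011, bit 1 = 1. Yes

Yes


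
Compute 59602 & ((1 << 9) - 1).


59602 & 511 = 210

210


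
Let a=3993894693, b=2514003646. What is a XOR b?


3993894693 ^ 2514003646 = 2077579675

2077579675


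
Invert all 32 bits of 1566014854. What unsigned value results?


1566014854 ^ 4294967295 = 2728952441

2728952441


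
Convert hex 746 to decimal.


746 hex = 1862 decimal

1862


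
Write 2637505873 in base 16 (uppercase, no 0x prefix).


2637505873 = 9D352551 hex

9D352551


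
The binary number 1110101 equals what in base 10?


1110101 in decimal = 117

117


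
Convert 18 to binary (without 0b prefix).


18 = 10010 in binary

10010


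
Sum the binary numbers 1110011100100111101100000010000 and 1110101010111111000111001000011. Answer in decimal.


1110011100100111101100000010000 + 1110101010111111000111001000011 = 11101000111100110110011001010011 = 3908265555

3908265555


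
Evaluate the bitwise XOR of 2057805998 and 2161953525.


0b1111010101001111010000010101110 ^ 0b10000000110111001100101011110101 = 0b11111010011110110110101001011011 = 4202392155

4202392155


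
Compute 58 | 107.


0b111010 | 0b1101011 = 0b1111011 = 123

123


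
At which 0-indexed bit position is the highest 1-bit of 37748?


0b1001001101110100. Highest set bit at position 15

15


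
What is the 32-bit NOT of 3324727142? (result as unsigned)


~0b11000110001010110100111101100110 = 0b111001110101001011000010011001 = 970240153 (32-bit unsigned)

970240153


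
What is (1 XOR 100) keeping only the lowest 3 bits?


Step 1: 1 ^ 100 = 101
Step 2: 101 & 7 = 5

5


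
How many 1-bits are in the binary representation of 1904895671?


0b1110001100010100110011010110111 has 17 set bits

17


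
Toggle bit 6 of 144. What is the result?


144 ^ (1 << 6) = 144 ^ 64 = 208

208


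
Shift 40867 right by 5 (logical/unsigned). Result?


0b1001111110100011 >> 5 = 0b10011111101 = 1277

1277


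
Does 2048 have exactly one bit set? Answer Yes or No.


0b100000000000. Only one bit set => Yes

Yes


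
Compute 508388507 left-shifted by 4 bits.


0b11110010011010110010010011011 << 4 = 0b111100100110101100100100110110000 = 8134216112

8134216112


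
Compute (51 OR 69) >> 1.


Step 1: 51 | 69 = 119
Step 2: 119 >> 1 = 59

59


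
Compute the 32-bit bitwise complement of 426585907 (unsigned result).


~0b11001011011010010111100110011 = 0b11100110100100101101000011001100 = 3868381388 (32-bit unsigned)

3868381388


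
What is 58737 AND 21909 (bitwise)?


0b1110010101110001 & 0b101010110010101 = 0b100010100010001 = 17681

17681


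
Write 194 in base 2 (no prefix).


194 = 11000010 in binary

11000010


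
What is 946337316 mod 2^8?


946337316 & 255 = 36

36


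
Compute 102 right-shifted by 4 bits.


0b1100110 >> 4 = 0b110 = 6

6


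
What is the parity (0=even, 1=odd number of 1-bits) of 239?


0b11101111 has 7 ones => parity 1

1


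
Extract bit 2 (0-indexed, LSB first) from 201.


0b11001001, position 2 = 0

0


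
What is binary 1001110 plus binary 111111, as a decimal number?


1001110 + 111111 = 10001101 = 141

141


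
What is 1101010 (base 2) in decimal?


1101010 in decimal = 106

106


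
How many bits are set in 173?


0b10101101 has 5 set bits

5


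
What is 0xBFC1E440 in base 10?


BFC1E440 hex = 3217155136 decimal

3217155136


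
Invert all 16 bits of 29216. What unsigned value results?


29216 ^ 65535 = 36319

36319


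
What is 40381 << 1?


0b1001110110111101 << 1 = 0b10011101101111010 = 80762

80762


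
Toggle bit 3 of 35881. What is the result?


35881 ^ (1 << 3) = 35881 ^ 8 = 35873

35873


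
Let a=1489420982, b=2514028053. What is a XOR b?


1489420982 ^ 2514028053 = 3441411235

3441411235


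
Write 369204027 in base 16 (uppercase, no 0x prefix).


369204027 = 16019B3B hex

16019B3B


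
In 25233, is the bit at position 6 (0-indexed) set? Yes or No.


0b110001010010001, bit 6 = 0. No

No


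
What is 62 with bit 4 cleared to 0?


62 & ~(1 << 4) = 46

46


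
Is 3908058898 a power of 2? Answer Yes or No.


0b11101000111100000011111100010010. Multiple bits set => No

No


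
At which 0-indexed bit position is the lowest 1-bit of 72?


0b1001000. Lowest set bit at position 3

3


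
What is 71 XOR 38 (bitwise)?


0b1000111 ^ 0b100110 = 0b1100001 = 97

97


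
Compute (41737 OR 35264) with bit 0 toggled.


Step 1: 41737 | 35264 = 43977
Step 2: 43977 ^ (1 << 0) = 43977 ^ 1 = 43976

43976


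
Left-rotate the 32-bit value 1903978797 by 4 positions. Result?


Rotate 0b1110001011111000110100100101101 left by 4 (32-bit) = 0b10111110001101001001011010111 = 398889687

398889687


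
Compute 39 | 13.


0b100111 | 0b1101 = 0b101111 = 47

47


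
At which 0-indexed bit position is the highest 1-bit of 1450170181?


0b1010110011011111101011101000101. Highest set bit at position 30

30


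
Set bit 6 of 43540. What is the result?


43540 | (1 << 6) = 43540 | 64 = 43604

43604


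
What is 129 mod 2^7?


129 & 127 = 1

1


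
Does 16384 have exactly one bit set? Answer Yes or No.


0b100000000000000. Only one bit set => Yes

Yes


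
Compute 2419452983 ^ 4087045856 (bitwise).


0b10010000001101011110110000110111 ^ 0b11110011100110110101111011100000 = 0b1100011101011101011001011010111 = 1672393431

1672393431


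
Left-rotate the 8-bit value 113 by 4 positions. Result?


Rotate 0b1110001 left by 4 (8-bit) = 0b10111 = 23

23


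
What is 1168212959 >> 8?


0b1000101101000011000001111011111 >> 8 = 0b10001011010000110000011 = 4563331

4563331


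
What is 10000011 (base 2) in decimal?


10000011 in decimal = 131

131


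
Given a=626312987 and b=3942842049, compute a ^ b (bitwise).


626312987 ^ 3942842049 = 3461757402

3461757402


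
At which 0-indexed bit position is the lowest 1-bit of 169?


0b10101001. Lowest set bit at position 0

0


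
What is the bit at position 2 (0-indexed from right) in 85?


0b1010101, position 2 = 1

1


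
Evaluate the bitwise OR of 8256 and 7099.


0b10000001000000 | 0b1101110111011 = 0b11101111111011 = 15355

15355


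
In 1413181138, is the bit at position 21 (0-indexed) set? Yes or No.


0b1010100001110110110111011010010, bit 21 = 1. Yes

Yes


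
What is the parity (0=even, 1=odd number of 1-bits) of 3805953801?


0b11100010110110100011111100001001 has 17 ones => parity 1

1


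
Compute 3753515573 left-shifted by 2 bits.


0b11011111101110100001101000110101 << 2 = 0b1101111110111010000110100011010100 = 15014062292

15014062292


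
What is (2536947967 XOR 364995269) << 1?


Step 1: 2536947967 ^ 364995269 = 2197267002
Step 2: 2197267002 << 1 = 4394534004

4394534004


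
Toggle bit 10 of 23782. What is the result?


23782 ^ (1 << 10) = 23782 ^ 1024 = 22758

22758


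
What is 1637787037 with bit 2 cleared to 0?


1637787037 & ~(1 << 2) = 1637787033

1637787033


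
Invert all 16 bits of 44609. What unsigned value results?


44609 ^ 65535 = 20926

20926


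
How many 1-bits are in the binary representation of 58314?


0b1110001111001010 has 9 set bits

9


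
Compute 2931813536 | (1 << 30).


2931813536 | (1 << 30) = 2931813536 | 1073741824 = 4005555360

4005555360


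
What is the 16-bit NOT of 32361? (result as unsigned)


~0b111111001101001 = 0b1000000110010110 = 33174 (16-bit unsigned)

33174


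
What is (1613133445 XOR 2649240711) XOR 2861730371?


Step 1: 1613133445 ^ 2649240711 = 4258152962
Step 2: 4258152962 ^ 2861730371 = 1465698369

1465698369


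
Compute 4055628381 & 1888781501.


0b11110001101110111111101001011101 & 0b1110000100101001000010010111101 = 0b1110000100100001000000000011101 = 1888518173

1888518173


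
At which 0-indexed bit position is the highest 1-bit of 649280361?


0b100110101100110011101101101001. Highest set bit at position 29

29


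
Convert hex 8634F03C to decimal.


8634F03C hex = 2251616316 decimal

2251616316


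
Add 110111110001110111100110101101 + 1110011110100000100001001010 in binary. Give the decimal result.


110111110001110111100110101101 + 1110011110100000100001001010 = 1000110010000011000000111110111 = 1178698231

1178698231


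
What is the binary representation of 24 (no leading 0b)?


24 = 11000 in binary

11000


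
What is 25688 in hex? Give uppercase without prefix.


25688 = 6458 hex

6458


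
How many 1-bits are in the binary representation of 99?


0b1100011 has 4 set bits

4


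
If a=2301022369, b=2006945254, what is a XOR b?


2301022369 ^ 2006945254 = 4273560903

4273560903


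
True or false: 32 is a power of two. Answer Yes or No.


0b100000. Only one bit set => Yes

Yes


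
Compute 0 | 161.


0b0 | 0b10100001 = 0b10100001 = 161

161


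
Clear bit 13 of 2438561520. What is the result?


2438561520 & ~(1 << 13) = 2438553328

2438553328


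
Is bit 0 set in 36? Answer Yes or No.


0b100100, bit 0 = 0. No

No


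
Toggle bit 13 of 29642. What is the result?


29642 ^ (1 << 13) = 29642 ^ 8192 = 21450

21450


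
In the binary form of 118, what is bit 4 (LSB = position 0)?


0b1110110, position 4 = 1

1


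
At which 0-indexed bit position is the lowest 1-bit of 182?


0b10110110. Lowest set bit at position 1

1


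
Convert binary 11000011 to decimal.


11000011 in decimal = 195

195


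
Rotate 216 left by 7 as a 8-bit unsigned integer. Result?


Rotate 0b11011000 left by 7 (8-bit) = 0b1101100 = 108

108


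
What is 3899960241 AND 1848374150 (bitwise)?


0b11101000011101001010101110110001 & 0b1101110001010111111001110000110 = 0b1101000001000001010001110000000 = 1746969472

1746969472


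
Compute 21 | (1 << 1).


21 | (1 << 1) = 21 | 2 = 23

23


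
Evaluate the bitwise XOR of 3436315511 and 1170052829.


0b11001100110100100000001101110111 ^ 0b1000101101111011001011011011101 = 0b10001001011011111001010110101010 = 2305791402

2305791402


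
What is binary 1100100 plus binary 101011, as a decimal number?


1100100 + 101011 = 10001111 = 143

143


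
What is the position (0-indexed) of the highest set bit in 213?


0b11010101. Highest set bit at position 7

7


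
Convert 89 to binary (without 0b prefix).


89 = 1011001 in binary

1011001


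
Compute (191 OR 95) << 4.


Step 1: 191 | 95 = 255
Step 2: 255 << 4 = 4080

4080


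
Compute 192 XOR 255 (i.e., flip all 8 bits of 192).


192 ^ 255 = 63

63


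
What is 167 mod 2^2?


167 & 3 = 3

3


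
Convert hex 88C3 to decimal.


88C3 hex = 35011 decimal

35011


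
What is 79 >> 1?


0b1001111 >> 1 = 0b100111 = 39

39


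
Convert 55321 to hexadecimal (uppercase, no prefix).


55321 = D819 hex

D819


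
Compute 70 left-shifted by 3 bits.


0b1000110 << 3 = 0b1000110000 = 560

560


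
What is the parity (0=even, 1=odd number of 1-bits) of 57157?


0b1101111101000101 has 10 ones => parity 0

0


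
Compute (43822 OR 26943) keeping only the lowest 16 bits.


Step 1: 43822 | 26943 = 60223
Step 2: 60223 & 65535 = 60223

60223


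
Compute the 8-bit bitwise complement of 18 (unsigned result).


~0b10010 = 0b11101101 = 237 (8-bit unsigned)

237


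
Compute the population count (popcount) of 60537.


0b1110110001111001 has 10 set bits

10


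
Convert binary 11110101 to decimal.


11110101 in decimal = 245

245


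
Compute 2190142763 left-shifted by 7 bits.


0b10000010100010101110110100101011 << 7 = 0b100000101000101011101101001010110000000 = 280338273664

280338273664


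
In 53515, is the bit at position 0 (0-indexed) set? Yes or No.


0b1101000100001011, bit 0 = 1. Yes

Yes


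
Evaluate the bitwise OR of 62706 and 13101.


0b1111010011110010 | 0b11001100101101 = 0b1111011111111111 = 63487

63487


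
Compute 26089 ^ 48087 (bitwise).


0b110010111101001 ^ 0b1011101111010111 = 0b1101111000111110 = 56894

56894


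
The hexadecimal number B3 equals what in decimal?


B3 hex = 179 decimal

179


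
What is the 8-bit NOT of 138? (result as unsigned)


~0b10001010 = 0b1110101 = 117 (8-bit unsigned)

117


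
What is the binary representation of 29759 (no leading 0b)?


29759 = 111010000111111 in binary

111010000111111


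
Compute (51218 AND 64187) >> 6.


Step 1: 51218 & 64187 = 51218
Step 2: 51218 >> 6 = 800

800


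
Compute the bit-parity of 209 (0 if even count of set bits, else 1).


0b11010001 has 4 ones => parity 0

0


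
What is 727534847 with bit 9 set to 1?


727534847 | (1 << 9) = 727534847 | 512 = 727535359

727535359


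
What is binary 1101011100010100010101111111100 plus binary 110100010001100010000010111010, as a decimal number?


1101011100010100010101111111100 + 110100010001100010000010111010 = 10011111110100000100110010110110 = 2681228470

2681228470


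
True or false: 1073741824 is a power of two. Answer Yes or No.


0b1000000000000000000000000000000. Only one bit set => Yes

Yes


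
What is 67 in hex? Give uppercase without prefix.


67 = 43 hex

43


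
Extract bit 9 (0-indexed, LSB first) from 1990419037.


0b1110110101000110110001001011101, position 9 = 1

1


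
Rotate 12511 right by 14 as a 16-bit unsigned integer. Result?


Rotate 0b11000011011111 right by 14 (16-bit) = 0b1100001101111100 = 50044

50044


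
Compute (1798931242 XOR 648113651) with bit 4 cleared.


Step 1: 1798931242 ^ 648113651 = 1301868249
Step 2: 1301868249 & ~(1 << 4) = 1301868233

1301868233


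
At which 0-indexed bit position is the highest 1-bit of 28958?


0b111000100011110. Highest set bit at position 14

14


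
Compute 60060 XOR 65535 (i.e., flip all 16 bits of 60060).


60060 ^ 65535 = 5475

5475


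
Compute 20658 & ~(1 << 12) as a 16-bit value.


20658 & ~(1 << 12) = 16562

16562


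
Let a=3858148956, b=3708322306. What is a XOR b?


3858148956 ^ 3708322306 = 956181598

956181598


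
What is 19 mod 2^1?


19 & 1 = 1

1


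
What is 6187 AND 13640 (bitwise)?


0b1100000101011 & 0b11010101001000 = 0b1000000001000 = 4104

4104


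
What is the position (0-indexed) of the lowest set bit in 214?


0b11010110. Lowest set bit at position 1

1


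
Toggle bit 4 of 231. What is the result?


231 ^ (1 << 4) = 231 ^ 16 = 247

247


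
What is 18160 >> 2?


0b100011011110000 >> 2 = 0b1000110111100 = 4540

4540


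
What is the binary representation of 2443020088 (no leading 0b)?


2443020088 = 10010001100111011000011100111000 in binary

10010001100111011000011100111000


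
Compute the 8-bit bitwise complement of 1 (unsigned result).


~0b1 = 0b11111110 = 254 (8-bit unsigned)

254


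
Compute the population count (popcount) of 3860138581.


0b11100110000101010000101001010101 has 14 set bits

14


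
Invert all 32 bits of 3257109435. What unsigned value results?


3257109435 ^ 4294967295 = 1037857860

1037857860


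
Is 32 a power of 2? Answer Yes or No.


0b100000. Only one bit set => Yes

Yes


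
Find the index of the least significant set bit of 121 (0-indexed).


0b1111001. Lowest set bit at position 0

0


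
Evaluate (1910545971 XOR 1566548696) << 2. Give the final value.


Step 1: 1910545971 ^ 1566548696 = 750730475
Step 2: 750730475 << 2 = 3002921900

3002921900


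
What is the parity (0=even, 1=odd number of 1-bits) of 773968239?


0b101110001000011101000101101111 has 16 ones => parity 0

0


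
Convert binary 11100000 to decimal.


11100000 in decimal = 224

224


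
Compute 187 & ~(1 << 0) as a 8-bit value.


187 & ~(1 << 0) = 186

186


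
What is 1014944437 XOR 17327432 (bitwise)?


0b111100011111101101001010110101 ^ 0b1000010000110010101001000 = 0b111101011101101011011111111101 = 1031190525

1031190525


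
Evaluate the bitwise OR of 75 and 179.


0b1001011 | 0b10110011 = 0b11111011 = 251

251


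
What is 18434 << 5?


0b100100000000010 << 5 = 0b10010000000001000000 = 589888

589888


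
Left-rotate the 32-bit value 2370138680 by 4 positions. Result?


Rotate 0b10001101010001010111001000111000 left by 4 (32-bit) = 0b11010100010101110010001110001000 = 3562480520

3562480520


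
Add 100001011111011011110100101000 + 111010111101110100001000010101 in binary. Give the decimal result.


100001011111011011110100101000 + 111010111101110100001000010101 = 1011100011101001111111100111101 = 1551171389

1551171389


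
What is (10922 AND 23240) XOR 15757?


Step 1: 10922 & 23240 = 2696
Step 2: 2696 ^ 15757 = 14085

14085


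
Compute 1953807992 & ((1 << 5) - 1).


1953807992 & 31 = 24

24


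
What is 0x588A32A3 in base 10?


588A32A3 hex = 1485451939 decimal

1485451939


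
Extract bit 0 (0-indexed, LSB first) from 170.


0b10101010, position 0 = 0

0


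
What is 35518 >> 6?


0b1000101010111110 >> 6 = 0b1000101010 = 554

554


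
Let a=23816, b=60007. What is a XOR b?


23816 ^ 60007 = 46959

46959


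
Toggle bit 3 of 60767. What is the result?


60767 ^ (1 << 3) = 60767 ^ 8 = 60759

60759


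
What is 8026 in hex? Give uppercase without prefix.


8026 = 1F5A hex

1F5A


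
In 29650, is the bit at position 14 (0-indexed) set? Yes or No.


0b111001111010010, bit 14 = 1. Yes

Yes


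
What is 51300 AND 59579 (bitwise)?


0b1100100001100100 & 0b1110100010111011 = 0b1100100000100000 = 51232

51232


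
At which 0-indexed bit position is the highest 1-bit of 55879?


0b1101101001000111. Highest set bit at position 15

15


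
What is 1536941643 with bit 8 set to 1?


1536941643 | (1 << 8) = 1536941643 | 256 = 1536941899

1536941899


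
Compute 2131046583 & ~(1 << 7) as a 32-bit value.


2131046583 & ~(1 << 7) = 2131046455

2131046455


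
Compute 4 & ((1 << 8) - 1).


4 & 255 = 4

4


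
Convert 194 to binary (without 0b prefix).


194 = 11000010 in binary

11000010


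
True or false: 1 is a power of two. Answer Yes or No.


0b1. Only one bit set => Yes

Yes


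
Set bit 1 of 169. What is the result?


169 | (1 << 1) = 169 | 2 = 171

171


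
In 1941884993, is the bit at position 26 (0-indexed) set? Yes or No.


0b1110011101111101101000001000001, bit 26 = 0. No

No


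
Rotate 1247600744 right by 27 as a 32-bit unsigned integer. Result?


Rotate 0b1001010010111001110000001101000 right by 27 (32-bit) = 0b1001011100111000000110100001001 = 1268518153

1268518153


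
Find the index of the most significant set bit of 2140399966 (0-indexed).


0b1111111100100111110100101011110. Highest set bit at position 30

30


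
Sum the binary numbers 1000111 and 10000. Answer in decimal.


1000111 + 10000 = 1010111 = 87

87


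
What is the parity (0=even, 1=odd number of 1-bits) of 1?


0b1 has 1 ones => parity 1

1


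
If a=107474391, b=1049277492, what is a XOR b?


107474391 ^ 1049277492 = 955079139

955079139


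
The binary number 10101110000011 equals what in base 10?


10101110000011 in decimal = 11139

11139


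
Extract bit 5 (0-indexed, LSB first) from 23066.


0b101101000011010, position 5 = 0

0


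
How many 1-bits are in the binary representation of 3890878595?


0b11100111111010100001100010000011 has 16 set bits

16


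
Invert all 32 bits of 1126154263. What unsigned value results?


1126154263 ^ 4294967295 = 3168813032

3168813032


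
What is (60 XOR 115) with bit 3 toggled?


Step 1: 60 ^ 115 = 79
Step 2: 79 ^ (1 << 3) = 79 ^ 8 = 71

71


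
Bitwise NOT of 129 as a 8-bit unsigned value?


~0b10000001 = 0b1111110 = 126 (8-bit unsigned)

126


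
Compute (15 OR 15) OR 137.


Step 1: 15 | 15 = 15
Step 2: 15 | 137 = 143

143


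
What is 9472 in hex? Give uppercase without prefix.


9472 = 2500 hex

2500


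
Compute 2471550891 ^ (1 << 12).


2471550891 ^ (1 << 12) = 2471550891 ^ 4096 = 2471546795

2471546795


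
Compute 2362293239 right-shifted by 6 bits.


0b10001100110011011011101111110111 >> 6 = 0b10001100110011011011101111 = 36910831

36910831


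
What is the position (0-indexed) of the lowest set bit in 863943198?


0b110011011111101011101000011110. Lowest set bit at position 1

1


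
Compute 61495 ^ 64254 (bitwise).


0b1111000000110111 ^ 0b1111101011111110 = 0b101011001001 = 2761

2761


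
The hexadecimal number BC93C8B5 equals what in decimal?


BC93C8B5 hex = 3163801781 decimal

3163801781


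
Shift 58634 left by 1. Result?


0b1110010100001010 << 1 = 0b11100101000010100 = 117268

117268


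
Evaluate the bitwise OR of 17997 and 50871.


0b100011001001101 | 0b1100011010110111 = 0b1100011011111111 = 50943

50943


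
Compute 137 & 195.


0b10001001 & 0b11000011 = 0b10000001 = 129

129


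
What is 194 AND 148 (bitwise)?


0b11000010 & 0b10010100 = 0b10000000 = 128

128


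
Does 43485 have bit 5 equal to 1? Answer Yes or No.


0b1010100111011101, bit 5 = 0. No

No


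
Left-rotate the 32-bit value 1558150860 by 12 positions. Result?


Rotate 0b1011100110111110111111011001100 left by 12 (32-bit) = 0b11110111111011001100010111001101 = 4159489485

4159489485


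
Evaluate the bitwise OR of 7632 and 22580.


0b1110111010000 | 0b101100000110100 = 0b101110111110100 = 24052

24052


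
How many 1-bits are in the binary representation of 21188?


0b101001011000100 has 6 set bits

6


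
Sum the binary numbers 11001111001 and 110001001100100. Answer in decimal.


11001111001 + 110001001100100 = 110100011011101 = 26845

26845


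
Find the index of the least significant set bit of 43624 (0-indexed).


0b1010101001101000. Lowest set bit at position 3

3


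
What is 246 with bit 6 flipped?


246 ^ (1 << 6) = 246 ^ 64 = 182

182


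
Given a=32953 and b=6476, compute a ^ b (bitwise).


32953 ^ 6476 = 39413

39413


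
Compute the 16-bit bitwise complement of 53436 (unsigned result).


~0b1101000010111100 = 0b10111101000011 = 12099 (16-bit unsigned)

12099


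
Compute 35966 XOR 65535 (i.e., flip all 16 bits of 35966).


35966 ^ 65535 = 29569

29569


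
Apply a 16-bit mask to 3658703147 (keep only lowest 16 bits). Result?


3658703147 & 65535 = 24875

24875


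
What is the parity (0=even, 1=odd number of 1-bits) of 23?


0b10111 has 4 ones => parity 0

0


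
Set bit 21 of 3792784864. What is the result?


3792784864 | (1 << 21) = 3792784864 | 2097152 = 3794882016

3794882016


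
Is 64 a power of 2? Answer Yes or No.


0b1000000. Only one bit set => Yes

Yes


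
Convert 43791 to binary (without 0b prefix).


43791 = 1010101100001111 in binary

1010101100001111


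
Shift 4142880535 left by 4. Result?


0b11110110111011110101011100010111 << 4 = 0b111101101110111101010111000101110000 = 66286088560

66286088560


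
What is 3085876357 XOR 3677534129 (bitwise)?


0b10110111111011101011110010000101 ^ 0b11011011001100101011011110110001 = 0b1101100110111000000101100110100 = 1826360116

1826360116


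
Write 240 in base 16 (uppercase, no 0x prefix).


240 = F0 hex

F0


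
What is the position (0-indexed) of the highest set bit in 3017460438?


0b10110011110110101100101011010110. Highest set bit at position 31

31


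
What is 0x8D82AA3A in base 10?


8D82AA3A hex = 2374150714 decimal

2374150714


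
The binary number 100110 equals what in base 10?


100110 in decimal = 38

38


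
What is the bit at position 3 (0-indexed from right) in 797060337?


0b101111100000100010110011110001, position 3 = 0

0


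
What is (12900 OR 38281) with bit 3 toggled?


Step 1: 12900 | 38281 = 47085
Step 2: 47085 ^ (1 << 3) = 47085 ^ 8 = 47077

47077


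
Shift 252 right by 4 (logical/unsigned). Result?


0b11111100 >> 4 = 0b1111 = 15

15


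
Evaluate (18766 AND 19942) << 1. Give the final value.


Step 1: 18766 & 19942 = 18758
Step 2: 18758 << 1 = 37516

37516


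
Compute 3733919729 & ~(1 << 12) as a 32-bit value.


3733919729 & ~(1 << 12) = 3733915633

3733915633


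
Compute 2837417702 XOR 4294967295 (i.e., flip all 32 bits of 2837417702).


2837417702 ^ 4294967295 = 1457549593

1457549593


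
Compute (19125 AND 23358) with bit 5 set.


Step 1: 19125 & 23358 = 18996
Step 2: 18996 | (1 << 5) = 18996 | 32 = 18996

18996


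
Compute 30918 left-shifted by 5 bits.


0b111100011000110 << 5 = 0b11110001100011000000 = 989376

989376


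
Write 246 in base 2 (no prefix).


246 = 11110110 in binary

11110110


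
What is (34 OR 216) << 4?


Step 1: 34 | 216 = 250
Step 2: 250 << 4 = 4000

4000


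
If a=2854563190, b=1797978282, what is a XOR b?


2854563190 ^ 1797978282 = 3239040476

3239040476


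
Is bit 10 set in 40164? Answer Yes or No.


0b1001110011100100, bit 10 = 1. Yes

Yes


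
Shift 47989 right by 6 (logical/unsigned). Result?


0b1011101101110101 >> 6 = 0b1011101101 = 749

749


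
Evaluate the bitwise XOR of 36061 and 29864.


0b1000110011011101 ^ 0b111010010101000 = 0b1111100001110101 = 63605

63605


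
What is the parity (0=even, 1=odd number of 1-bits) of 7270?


0b1110001100110 has 7 ones => parity 1

1


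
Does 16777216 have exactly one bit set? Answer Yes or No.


0b1000000000000000000000000. Only one bit set => Yes

Yes


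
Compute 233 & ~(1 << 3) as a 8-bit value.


233 & ~(1 << 3) = 225

225


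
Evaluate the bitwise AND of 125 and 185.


0b1111101 & 0b10111001 = 0b111001 = 57

57


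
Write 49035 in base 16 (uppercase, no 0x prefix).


49035 = BF8B hex

BF8B


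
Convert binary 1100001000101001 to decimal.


1100001000101001 in decimal = 49705

49705


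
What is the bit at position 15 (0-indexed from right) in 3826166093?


0b11100100000011101010100101001101, position 15 = 1

1


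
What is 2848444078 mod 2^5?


2848444078 & 31 = 14

14


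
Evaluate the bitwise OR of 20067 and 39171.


0b100111001100011 | 0b1001100100000011 = 0b1101111101100011 = 57187

57187


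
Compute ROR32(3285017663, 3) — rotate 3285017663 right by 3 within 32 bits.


Rotate 0b11000011110011010110010000111111 right by 3 (32-bit) = 0b11111000011110011010110010000111 = 4168723591

4168723591


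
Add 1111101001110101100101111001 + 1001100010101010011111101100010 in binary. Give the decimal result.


1111101001110101100101111001 + 1001100010101010011111101100010 = 1011011111111001001100011011011 = 1543280859

1543280859


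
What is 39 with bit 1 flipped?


39 ^ (1 << 1) = 39 ^ 2 = 37

37


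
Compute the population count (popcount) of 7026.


0b1101101110010 has 8 set bits

8


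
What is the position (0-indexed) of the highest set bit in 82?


0b1010010. Highest set bit at position 6

6


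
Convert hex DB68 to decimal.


DB68 hex = 56168 decimal

56168


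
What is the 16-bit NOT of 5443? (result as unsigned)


~0b1010101000011 = 0b1110101010111100 = 60092 (16-bit unsigned)

60092


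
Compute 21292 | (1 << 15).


21292 | (1 << 15) = 21292 | 32768 = 54060

54060


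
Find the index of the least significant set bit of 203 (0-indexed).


0b11001011. Lowest set bit at position 0

0


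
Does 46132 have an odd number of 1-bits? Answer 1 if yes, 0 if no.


0b1011010000110100 has 7 ones => parity 1

1


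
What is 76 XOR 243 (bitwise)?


0b1001100 ^ 0b11110011 = 0b10111111 = 191

191


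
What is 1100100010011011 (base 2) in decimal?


1100100010011011 in decimal = 51355

51355


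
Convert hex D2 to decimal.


D2 hex = 210 decimal

210


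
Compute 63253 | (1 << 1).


63253 | (1 << 1) = 63253 | 2 = 63255

63255


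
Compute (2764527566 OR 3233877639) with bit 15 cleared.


Step 1: 2764527566 | 3233877639 = 3838271439
Step 2: 3838271439 & ~(1 << 15) = 3838271439

3838271439


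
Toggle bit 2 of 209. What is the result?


209 ^ (1 << 2) = 209 ^ 4 = 213

213


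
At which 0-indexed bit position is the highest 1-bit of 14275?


0b11011111000011. Highest set bit at position 13

13


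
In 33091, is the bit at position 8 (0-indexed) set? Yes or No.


0b1000000101000011, bit 8 = 1. Yes

Yes


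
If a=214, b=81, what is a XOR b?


214 ^ 81 = 135

135


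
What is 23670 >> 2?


0b101110001110110 >> 2 = 0b1011100011101 = 5917

5917


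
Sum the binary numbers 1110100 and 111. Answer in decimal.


1110100 + 111 = 1111011 = 123

123


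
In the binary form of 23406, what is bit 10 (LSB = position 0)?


0b101101101101110, position 10 = 0

0


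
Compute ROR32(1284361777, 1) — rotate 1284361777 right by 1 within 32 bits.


Rotate 0b1001100100011011100111000110001 right by 1 (32-bit) = 0b10100110010001101110011100011000 = 2789664536

2789664536


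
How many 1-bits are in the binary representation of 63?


0b111111 has 6 set bits

6


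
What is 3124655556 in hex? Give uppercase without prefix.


3124655556 = BA3E75C4 hex

BA3E75C4


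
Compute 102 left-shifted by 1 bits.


0b1100110 << 1 = 0b11001100 = 204

204


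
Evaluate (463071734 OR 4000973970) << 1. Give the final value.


Step 1: 463071734 | 4000973970 = 4294700534
Step 2: 4294700534 << 1 = 8589401068

8589401068


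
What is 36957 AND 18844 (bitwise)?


0b1001000001011101 & 0b100100110011100 = 0b11100 = 28

28


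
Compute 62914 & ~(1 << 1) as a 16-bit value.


62914 & ~(1 << 1) = 62912

62912


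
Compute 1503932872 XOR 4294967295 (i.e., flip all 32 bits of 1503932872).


1503932872 ^ 4294967295 = 2791034423

2791034423


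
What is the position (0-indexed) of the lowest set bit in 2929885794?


0b10101110101000101000001001100010. Lowest set bit at position 1

1


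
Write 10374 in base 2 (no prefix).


10374 = 10100010000110 in binary

10100010000110


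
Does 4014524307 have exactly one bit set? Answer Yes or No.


0b11101111010010001100011110010011. Multiple bits set => No

No


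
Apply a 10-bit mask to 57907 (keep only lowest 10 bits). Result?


57907 & 1023 = 563

563


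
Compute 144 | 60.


0b10010000 | 0b111100 = 0b10111100 = 188

188


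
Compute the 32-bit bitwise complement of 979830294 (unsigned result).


~0b111010011001110000011000010110 = 0b11000101100110001111100111101001 = 3315137001 (32-bit unsigned)

3315137001


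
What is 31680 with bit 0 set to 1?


31680 | (1 << 0) = 31680 | 1 = 31681

31681


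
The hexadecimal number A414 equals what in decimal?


A414 hex = 42004 decimal

42004


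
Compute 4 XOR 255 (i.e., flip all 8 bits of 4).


4 ^ 255 = 251

251


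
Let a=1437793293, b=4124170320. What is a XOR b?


1437793293 ^ 4124170320 = 2690851933

2690851933


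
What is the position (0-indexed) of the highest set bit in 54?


0b110110. Highest set bit at position 5

5


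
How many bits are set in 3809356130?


0b11100011000011100010100101100010 has 14 set bits

14


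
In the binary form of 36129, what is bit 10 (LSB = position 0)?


0b1000110100100001, position 10 = 1

1


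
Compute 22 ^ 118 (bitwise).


0b10110 ^ 0b1110110 = 0b1100000 = 96

96


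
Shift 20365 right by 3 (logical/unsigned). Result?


0b100111110001101 >> 3 = 0b100111110001 = 2545

2545


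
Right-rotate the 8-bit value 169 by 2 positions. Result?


Rotate 0b10101001 right by 2 (8-bit) = 0b1101010 = 106

106


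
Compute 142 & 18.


0b10001110 & 0b10010 = 0b10 = 2

2


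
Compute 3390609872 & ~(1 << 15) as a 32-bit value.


3390609872 & ~(1 << 15) = 3390577104

3390577104


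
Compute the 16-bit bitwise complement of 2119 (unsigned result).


~0b100001000111 = 0b1111011110111000 = 63416 (16-bit unsigned)

63416


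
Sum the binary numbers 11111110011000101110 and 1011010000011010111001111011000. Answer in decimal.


11111110011000101110 + 1011010000011010111001111011000 = 1011010000111010101101000000110 = 1511873030

1511873030


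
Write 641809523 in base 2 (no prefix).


641809523 = 100110010000010011110001110011 in binary

100110010000010011110001110011


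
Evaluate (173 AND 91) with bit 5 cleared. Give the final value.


Step 1: 173 & 91 = 9
Step 2: 9 & ~(1 << 5) = 9

9


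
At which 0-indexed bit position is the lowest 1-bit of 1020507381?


0b111100110100111011010011110101. Lowest set bit at position 0

0


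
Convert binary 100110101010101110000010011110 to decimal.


100110101010101110000010011110 in decimal = 648732830

648732830


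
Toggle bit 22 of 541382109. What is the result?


541382109 ^ (1 << 22) = 541382109 ^ 4194304 = 537187805

537187805


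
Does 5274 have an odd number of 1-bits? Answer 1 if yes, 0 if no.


0b1010010011010 has 6 ones => parity 0

0


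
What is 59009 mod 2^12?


59009 & 4095 = 1665

1665


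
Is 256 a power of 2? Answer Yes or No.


0b100000000. Only one bit set => Yes

Yes


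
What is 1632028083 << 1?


0b1100001010001101100010110110011 << 1 = 0b11000010100011011000101101100110 = 3264056166

3264056166


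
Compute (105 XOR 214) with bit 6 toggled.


Step 1: 105 ^ 214 = 191
Step 2: 191 ^ (1 << 6) = 191 ^ 64 = 255

255


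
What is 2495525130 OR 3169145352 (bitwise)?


0b10010100101111101011000100001010 | 0b10111100111001010101001000001000 = 0b10111100111111111111001100001010 = 3170890506

3170890506


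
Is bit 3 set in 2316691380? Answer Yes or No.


0b10001010000101011110011110110100, bit 3 = 0. No

No
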